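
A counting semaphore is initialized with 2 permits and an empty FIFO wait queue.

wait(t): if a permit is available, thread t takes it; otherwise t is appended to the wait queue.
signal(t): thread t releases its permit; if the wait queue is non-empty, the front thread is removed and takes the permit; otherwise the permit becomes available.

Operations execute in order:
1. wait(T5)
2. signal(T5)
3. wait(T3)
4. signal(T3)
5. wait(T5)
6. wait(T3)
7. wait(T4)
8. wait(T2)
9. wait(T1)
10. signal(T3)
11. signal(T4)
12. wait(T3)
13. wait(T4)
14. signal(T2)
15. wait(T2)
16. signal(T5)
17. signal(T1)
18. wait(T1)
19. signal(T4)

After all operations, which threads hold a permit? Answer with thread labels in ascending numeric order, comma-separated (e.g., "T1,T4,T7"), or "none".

Step 1: wait(T5) -> count=1 queue=[] holders={T5}
Step 2: signal(T5) -> count=2 queue=[] holders={none}
Step 3: wait(T3) -> count=1 queue=[] holders={T3}
Step 4: signal(T3) -> count=2 queue=[] holders={none}
Step 5: wait(T5) -> count=1 queue=[] holders={T5}
Step 6: wait(T3) -> count=0 queue=[] holders={T3,T5}
Step 7: wait(T4) -> count=0 queue=[T4] holders={T3,T5}
Step 8: wait(T2) -> count=0 queue=[T4,T2] holders={T3,T5}
Step 9: wait(T1) -> count=0 queue=[T4,T2,T1] holders={T3,T5}
Step 10: signal(T3) -> count=0 queue=[T2,T1] holders={T4,T5}
Step 11: signal(T4) -> count=0 queue=[T1] holders={T2,T5}
Step 12: wait(T3) -> count=0 queue=[T1,T3] holders={T2,T5}
Step 13: wait(T4) -> count=0 queue=[T1,T3,T4] holders={T2,T5}
Step 14: signal(T2) -> count=0 queue=[T3,T4] holders={T1,T5}
Step 15: wait(T2) -> count=0 queue=[T3,T4,T2] holders={T1,T5}
Step 16: signal(T5) -> count=0 queue=[T4,T2] holders={T1,T3}
Step 17: signal(T1) -> count=0 queue=[T2] holders={T3,T4}
Step 18: wait(T1) -> count=0 queue=[T2,T1] holders={T3,T4}
Step 19: signal(T4) -> count=0 queue=[T1] holders={T2,T3}
Final holders: T2,T3

Answer: T2,T3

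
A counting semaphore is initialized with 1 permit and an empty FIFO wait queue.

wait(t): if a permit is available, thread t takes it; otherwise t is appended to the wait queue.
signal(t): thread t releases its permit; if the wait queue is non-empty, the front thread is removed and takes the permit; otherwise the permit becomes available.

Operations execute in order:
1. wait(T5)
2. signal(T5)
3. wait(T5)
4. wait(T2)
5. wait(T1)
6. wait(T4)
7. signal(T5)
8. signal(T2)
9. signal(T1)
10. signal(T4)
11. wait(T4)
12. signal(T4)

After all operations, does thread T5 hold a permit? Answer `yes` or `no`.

Step 1: wait(T5) -> count=0 queue=[] holders={T5}
Step 2: signal(T5) -> count=1 queue=[] holders={none}
Step 3: wait(T5) -> count=0 queue=[] holders={T5}
Step 4: wait(T2) -> count=0 queue=[T2] holders={T5}
Step 5: wait(T1) -> count=0 queue=[T2,T1] holders={T5}
Step 6: wait(T4) -> count=0 queue=[T2,T1,T4] holders={T5}
Step 7: signal(T5) -> count=0 queue=[T1,T4] holders={T2}
Step 8: signal(T2) -> count=0 queue=[T4] holders={T1}
Step 9: signal(T1) -> count=0 queue=[] holders={T4}
Step 10: signal(T4) -> count=1 queue=[] holders={none}
Step 11: wait(T4) -> count=0 queue=[] holders={T4}
Step 12: signal(T4) -> count=1 queue=[] holders={none}
Final holders: {none} -> T5 not in holders

Answer: no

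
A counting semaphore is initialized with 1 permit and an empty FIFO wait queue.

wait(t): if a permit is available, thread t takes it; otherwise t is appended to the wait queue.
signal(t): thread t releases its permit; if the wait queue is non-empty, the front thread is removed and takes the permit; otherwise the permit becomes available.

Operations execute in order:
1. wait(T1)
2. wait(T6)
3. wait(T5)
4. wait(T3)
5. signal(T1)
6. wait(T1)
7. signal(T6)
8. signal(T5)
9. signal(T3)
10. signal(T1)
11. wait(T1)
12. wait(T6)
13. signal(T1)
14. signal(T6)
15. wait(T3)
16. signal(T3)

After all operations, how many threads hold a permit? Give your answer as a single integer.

Step 1: wait(T1) -> count=0 queue=[] holders={T1}
Step 2: wait(T6) -> count=0 queue=[T6] holders={T1}
Step 3: wait(T5) -> count=0 queue=[T6,T5] holders={T1}
Step 4: wait(T3) -> count=0 queue=[T6,T5,T3] holders={T1}
Step 5: signal(T1) -> count=0 queue=[T5,T3] holders={T6}
Step 6: wait(T1) -> count=0 queue=[T5,T3,T1] holders={T6}
Step 7: signal(T6) -> count=0 queue=[T3,T1] holders={T5}
Step 8: signal(T5) -> count=0 queue=[T1] holders={T3}
Step 9: signal(T3) -> count=0 queue=[] holders={T1}
Step 10: signal(T1) -> count=1 queue=[] holders={none}
Step 11: wait(T1) -> count=0 queue=[] holders={T1}
Step 12: wait(T6) -> count=0 queue=[T6] holders={T1}
Step 13: signal(T1) -> count=0 queue=[] holders={T6}
Step 14: signal(T6) -> count=1 queue=[] holders={none}
Step 15: wait(T3) -> count=0 queue=[] holders={T3}
Step 16: signal(T3) -> count=1 queue=[] holders={none}
Final holders: {none} -> 0 thread(s)

Answer: 0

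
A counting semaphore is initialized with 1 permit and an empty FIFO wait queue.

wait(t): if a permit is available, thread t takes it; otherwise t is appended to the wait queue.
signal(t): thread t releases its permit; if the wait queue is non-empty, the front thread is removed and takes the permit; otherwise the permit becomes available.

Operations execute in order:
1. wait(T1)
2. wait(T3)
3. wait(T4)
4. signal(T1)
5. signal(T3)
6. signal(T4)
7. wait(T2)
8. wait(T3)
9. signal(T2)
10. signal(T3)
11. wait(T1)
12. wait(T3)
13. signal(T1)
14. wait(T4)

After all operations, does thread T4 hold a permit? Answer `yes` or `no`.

Answer: no

Derivation:
Step 1: wait(T1) -> count=0 queue=[] holders={T1}
Step 2: wait(T3) -> count=0 queue=[T3] holders={T1}
Step 3: wait(T4) -> count=0 queue=[T3,T4] holders={T1}
Step 4: signal(T1) -> count=0 queue=[T4] holders={T3}
Step 5: signal(T3) -> count=0 queue=[] holders={T4}
Step 6: signal(T4) -> count=1 queue=[] holders={none}
Step 7: wait(T2) -> count=0 queue=[] holders={T2}
Step 8: wait(T3) -> count=0 queue=[T3] holders={T2}
Step 9: signal(T2) -> count=0 queue=[] holders={T3}
Step 10: signal(T3) -> count=1 queue=[] holders={none}
Step 11: wait(T1) -> count=0 queue=[] holders={T1}
Step 12: wait(T3) -> count=0 queue=[T3] holders={T1}
Step 13: signal(T1) -> count=0 queue=[] holders={T3}
Step 14: wait(T4) -> count=0 queue=[T4] holders={T3}
Final holders: {T3} -> T4 not in holders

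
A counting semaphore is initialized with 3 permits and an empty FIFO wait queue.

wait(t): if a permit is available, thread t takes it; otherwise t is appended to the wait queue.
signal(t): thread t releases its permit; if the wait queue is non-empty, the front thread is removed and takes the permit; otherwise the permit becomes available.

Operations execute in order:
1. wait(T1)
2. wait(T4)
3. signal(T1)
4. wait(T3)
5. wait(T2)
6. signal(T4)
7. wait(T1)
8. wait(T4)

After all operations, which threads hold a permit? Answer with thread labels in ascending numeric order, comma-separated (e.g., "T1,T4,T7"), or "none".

Step 1: wait(T1) -> count=2 queue=[] holders={T1}
Step 2: wait(T4) -> count=1 queue=[] holders={T1,T4}
Step 3: signal(T1) -> count=2 queue=[] holders={T4}
Step 4: wait(T3) -> count=1 queue=[] holders={T3,T4}
Step 5: wait(T2) -> count=0 queue=[] holders={T2,T3,T4}
Step 6: signal(T4) -> count=1 queue=[] holders={T2,T3}
Step 7: wait(T1) -> count=0 queue=[] holders={T1,T2,T3}
Step 8: wait(T4) -> count=0 queue=[T4] holders={T1,T2,T3}
Final holders: T1,T2,T3

Answer: T1,T2,T3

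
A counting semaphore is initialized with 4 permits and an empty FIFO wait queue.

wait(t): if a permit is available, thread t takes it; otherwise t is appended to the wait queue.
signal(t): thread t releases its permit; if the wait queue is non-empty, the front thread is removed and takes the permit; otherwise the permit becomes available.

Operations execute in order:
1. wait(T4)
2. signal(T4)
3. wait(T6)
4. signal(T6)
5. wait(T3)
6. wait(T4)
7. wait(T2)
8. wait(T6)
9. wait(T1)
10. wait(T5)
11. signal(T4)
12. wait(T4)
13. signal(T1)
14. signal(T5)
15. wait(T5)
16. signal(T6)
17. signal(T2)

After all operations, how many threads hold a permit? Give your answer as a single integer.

Answer: 3

Derivation:
Step 1: wait(T4) -> count=3 queue=[] holders={T4}
Step 2: signal(T4) -> count=4 queue=[] holders={none}
Step 3: wait(T6) -> count=3 queue=[] holders={T6}
Step 4: signal(T6) -> count=4 queue=[] holders={none}
Step 5: wait(T3) -> count=3 queue=[] holders={T3}
Step 6: wait(T4) -> count=2 queue=[] holders={T3,T4}
Step 7: wait(T2) -> count=1 queue=[] holders={T2,T3,T4}
Step 8: wait(T6) -> count=0 queue=[] holders={T2,T3,T4,T6}
Step 9: wait(T1) -> count=0 queue=[T1] holders={T2,T3,T4,T6}
Step 10: wait(T5) -> count=0 queue=[T1,T5] holders={T2,T3,T4,T6}
Step 11: signal(T4) -> count=0 queue=[T5] holders={T1,T2,T3,T6}
Step 12: wait(T4) -> count=0 queue=[T5,T4] holders={T1,T2,T3,T6}
Step 13: signal(T1) -> count=0 queue=[T4] holders={T2,T3,T5,T6}
Step 14: signal(T5) -> count=0 queue=[] holders={T2,T3,T4,T6}
Step 15: wait(T5) -> count=0 queue=[T5] holders={T2,T3,T4,T6}
Step 16: signal(T6) -> count=0 queue=[] holders={T2,T3,T4,T5}
Step 17: signal(T2) -> count=1 queue=[] holders={T3,T4,T5}
Final holders: {T3,T4,T5} -> 3 thread(s)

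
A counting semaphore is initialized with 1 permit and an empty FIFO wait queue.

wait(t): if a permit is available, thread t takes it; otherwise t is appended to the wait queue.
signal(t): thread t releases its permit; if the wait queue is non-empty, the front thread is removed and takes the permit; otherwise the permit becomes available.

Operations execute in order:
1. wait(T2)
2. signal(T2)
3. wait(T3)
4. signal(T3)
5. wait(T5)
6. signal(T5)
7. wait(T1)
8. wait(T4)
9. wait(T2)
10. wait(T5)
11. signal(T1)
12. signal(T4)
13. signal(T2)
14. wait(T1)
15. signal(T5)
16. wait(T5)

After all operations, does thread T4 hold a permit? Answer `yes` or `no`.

Answer: no

Derivation:
Step 1: wait(T2) -> count=0 queue=[] holders={T2}
Step 2: signal(T2) -> count=1 queue=[] holders={none}
Step 3: wait(T3) -> count=0 queue=[] holders={T3}
Step 4: signal(T3) -> count=1 queue=[] holders={none}
Step 5: wait(T5) -> count=0 queue=[] holders={T5}
Step 6: signal(T5) -> count=1 queue=[] holders={none}
Step 7: wait(T1) -> count=0 queue=[] holders={T1}
Step 8: wait(T4) -> count=0 queue=[T4] holders={T1}
Step 9: wait(T2) -> count=0 queue=[T4,T2] holders={T1}
Step 10: wait(T5) -> count=0 queue=[T4,T2,T5] holders={T1}
Step 11: signal(T1) -> count=0 queue=[T2,T5] holders={T4}
Step 12: signal(T4) -> count=0 queue=[T5] holders={T2}
Step 13: signal(T2) -> count=0 queue=[] holders={T5}
Step 14: wait(T1) -> count=0 queue=[T1] holders={T5}
Step 15: signal(T5) -> count=0 queue=[] holders={T1}
Step 16: wait(T5) -> count=0 queue=[T5] holders={T1}
Final holders: {T1} -> T4 not in holders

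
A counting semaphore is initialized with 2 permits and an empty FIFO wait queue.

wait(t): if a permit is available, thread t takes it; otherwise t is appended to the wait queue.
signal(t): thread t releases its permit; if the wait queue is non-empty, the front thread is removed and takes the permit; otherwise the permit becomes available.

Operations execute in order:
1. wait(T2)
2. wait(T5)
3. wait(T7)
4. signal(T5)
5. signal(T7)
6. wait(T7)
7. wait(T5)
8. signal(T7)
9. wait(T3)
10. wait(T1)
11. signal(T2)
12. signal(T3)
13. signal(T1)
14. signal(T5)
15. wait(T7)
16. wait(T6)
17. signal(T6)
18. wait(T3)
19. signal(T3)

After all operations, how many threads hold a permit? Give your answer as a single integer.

Answer: 1

Derivation:
Step 1: wait(T2) -> count=1 queue=[] holders={T2}
Step 2: wait(T5) -> count=0 queue=[] holders={T2,T5}
Step 3: wait(T7) -> count=0 queue=[T7] holders={T2,T5}
Step 4: signal(T5) -> count=0 queue=[] holders={T2,T7}
Step 5: signal(T7) -> count=1 queue=[] holders={T2}
Step 6: wait(T7) -> count=0 queue=[] holders={T2,T7}
Step 7: wait(T5) -> count=0 queue=[T5] holders={T2,T7}
Step 8: signal(T7) -> count=0 queue=[] holders={T2,T5}
Step 9: wait(T3) -> count=0 queue=[T3] holders={T2,T5}
Step 10: wait(T1) -> count=0 queue=[T3,T1] holders={T2,T5}
Step 11: signal(T2) -> count=0 queue=[T1] holders={T3,T5}
Step 12: signal(T3) -> count=0 queue=[] holders={T1,T5}
Step 13: signal(T1) -> count=1 queue=[] holders={T5}
Step 14: signal(T5) -> count=2 queue=[] holders={none}
Step 15: wait(T7) -> count=1 queue=[] holders={T7}
Step 16: wait(T6) -> count=0 queue=[] holders={T6,T7}
Step 17: signal(T6) -> count=1 queue=[] holders={T7}
Step 18: wait(T3) -> count=0 queue=[] holders={T3,T7}
Step 19: signal(T3) -> count=1 queue=[] holders={T7}
Final holders: {T7} -> 1 thread(s)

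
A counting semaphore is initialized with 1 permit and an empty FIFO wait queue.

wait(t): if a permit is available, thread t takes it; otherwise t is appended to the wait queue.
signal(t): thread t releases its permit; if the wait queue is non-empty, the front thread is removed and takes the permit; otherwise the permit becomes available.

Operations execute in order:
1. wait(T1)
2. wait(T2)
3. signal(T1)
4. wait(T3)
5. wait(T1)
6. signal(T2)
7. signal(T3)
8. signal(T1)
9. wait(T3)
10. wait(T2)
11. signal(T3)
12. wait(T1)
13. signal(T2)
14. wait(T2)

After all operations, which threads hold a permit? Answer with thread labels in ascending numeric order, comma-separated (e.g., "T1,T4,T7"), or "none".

Answer: T1

Derivation:
Step 1: wait(T1) -> count=0 queue=[] holders={T1}
Step 2: wait(T2) -> count=0 queue=[T2] holders={T1}
Step 3: signal(T1) -> count=0 queue=[] holders={T2}
Step 4: wait(T3) -> count=0 queue=[T3] holders={T2}
Step 5: wait(T1) -> count=0 queue=[T3,T1] holders={T2}
Step 6: signal(T2) -> count=0 queue=[T1] holders={T3}
Step 7: signal(T3) -> count=0 queue=[] holders={T1}
Step 8: signal(T1) -> count=1 queue=[] holders={none}
Step 9: wait(T3) -> count=0 queue=[] holders={T3}
Step 10: wait(T2) -> count=0 queue=[T2] holders={T3}
Step 11: signal(T3) -> count=0 queue=[] holders={T2}
Step 12: wait(T1) -> count=0 queue=[T1] holders={T2}
Step 13: signal(T2) -> count=0 queue=[] holders={T1}
Step 14: wait(T2) -> count=0 queue=[T2] holders={T1}
Final holders: T1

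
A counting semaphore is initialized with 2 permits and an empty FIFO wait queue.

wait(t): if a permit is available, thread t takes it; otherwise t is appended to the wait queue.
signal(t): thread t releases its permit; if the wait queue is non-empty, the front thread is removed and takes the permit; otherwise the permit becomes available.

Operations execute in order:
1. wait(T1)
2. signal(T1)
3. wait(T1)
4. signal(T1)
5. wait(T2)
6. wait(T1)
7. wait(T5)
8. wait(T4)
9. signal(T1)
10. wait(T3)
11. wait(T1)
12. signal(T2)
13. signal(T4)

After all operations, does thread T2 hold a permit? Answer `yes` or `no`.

Answer: no

Derivation:
Step 1: wait(T1) -> count=1 queue=[] holders={T1}
Step 2: signal(T1) -> count=2 queue=[] holders={none}
Step 3: wait(T1) -> count=1 queue=[] holders={T1}
Step 4: signal(T1) -> count=2 queue=[] holders={none}
Step 5: wait(T2) -> count=1 queue=[] holders={T2}
Step 6: wait(T1) -> count=0 queue=[] holders={T1,T2}
Step 7: wait(T5) -> count=0 queue=[T5] holders={T1,T2}
Step 8: wait(T4) -> count=0 queue=[T5,T4] holders={T1,T2}
Step 9: signal(T1) -> count=0 queue=[T4] holders={T2,T5}
Step 10: wait(T3) -> count=0 queue=[T4,T3] holders={T2,T5}
Step 11: wait(T1) -> count=0 queue=[T4,T3,T1] holders={T2,T5}
Step 12: signal(T2) -> count=0 queue=[T3,T1] holders={T4,T5}
Step 13: signal(T4) -> count=0 queue=[T1] holders={T3,T5}
Final holders: {T3,T5} -> T2 not in holders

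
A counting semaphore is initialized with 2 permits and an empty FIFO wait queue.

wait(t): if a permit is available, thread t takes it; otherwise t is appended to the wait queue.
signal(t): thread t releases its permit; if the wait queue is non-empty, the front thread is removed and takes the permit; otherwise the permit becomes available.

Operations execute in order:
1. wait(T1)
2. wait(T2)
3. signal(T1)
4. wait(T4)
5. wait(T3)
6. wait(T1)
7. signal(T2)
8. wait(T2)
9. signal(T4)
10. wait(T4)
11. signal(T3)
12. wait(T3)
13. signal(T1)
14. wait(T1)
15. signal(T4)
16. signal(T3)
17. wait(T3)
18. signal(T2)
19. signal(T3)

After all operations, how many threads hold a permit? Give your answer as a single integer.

Answer: 1

Derivation:
Step 1: wait(T1) -> count=1 queue=[] holders={T1}
Step 2: wait(T2) -> count=0 queue=[] holders={T1,T2}
Step 3: signal(T1) -> count=1 queue=[] holders={T2}
Step 4: wait(T4) -> count=0 queue=[] holders={T2,T4}
Step 5: wait(T3) -> count=0 queue=[T3] holders={T2,T4}
Step 6: wait(T1) -> count=0 queue=[T3,T1] holders={T2,T4}
Step 7: signal(T2) -> count=0 queue=[T1] holders={T3,T4}
Step 8: wait(T2) -> count=0 queue=[T1,T2] holders={T3,T4}
Step 9: signal(T4) -> count=0 queue=[T2] holders={T1,T3}
Step 10: wait(T4) -> count=0 queue=[T2,T4] holders={T1,T3}
Step 11: signal(T3) -> count=0 queue=[T4] holders={T1,T2}
Step 12: wait(T3) -> count=0 queue=[T4,T3] holders={T1,T2}
Step 13: signal(T1) -> count=0 queue=[T3] holders={T2,T4}
Step 14: wait(T1) -> count=0 queue=[T3,T1] holders={T2,T4}
Step 15: signal(T4) -> count=0 queue=[T1] holders={T2,T3}
Step 16: signal(T3) -> count=0 queue=[] holders={T1,T2}
Step 17: wait(T3) -> count=0 queue=[T3] holders={T1,T2}
Step 18: signal(T2) -> count=0 queue=[] holders={T1,T3}
Step 19: signal(T3) -> count=1 queue=[] holders={T1}
Final holders: {T1} -> 1 thread(s)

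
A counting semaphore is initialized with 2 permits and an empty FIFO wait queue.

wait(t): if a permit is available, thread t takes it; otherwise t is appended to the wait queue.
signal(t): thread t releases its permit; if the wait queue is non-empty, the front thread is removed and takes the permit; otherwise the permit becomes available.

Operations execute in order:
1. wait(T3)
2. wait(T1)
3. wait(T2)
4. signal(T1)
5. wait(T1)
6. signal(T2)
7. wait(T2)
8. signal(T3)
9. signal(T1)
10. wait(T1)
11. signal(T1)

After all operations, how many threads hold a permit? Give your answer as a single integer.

Answer: 1

Derivation:
Step 1: wait(T3) -> count=1 queue=[] holders={T3}
Step 2: wait(T1) -> count=0 queue=[] holders={T1,T3}
Step 3: wait(T2) -> count=0 queue=[T2] holders={T1,T3}
Step 4: signal(T1) -> count=0 queue=[] holders={T2,T3}
Step 5: wait(T1) -> count=0 queue=[T1] holders={T2,T3}
Step 6: signal(T2) -> count=0 queue=[] holders={T1,T3}
Step 7: wait(T2) -> count=0 queue=[T2] holders={T1,T3}
Step 8: signal(T3) -> count=0 queue=[] holders={T1,T2}
Step 9: signal(T1) -> count=1 queue=[] holders={T2}
Step 10: wait(T1) -> count=0 queue=[] holders={T1,T2}
Step 11: signal(T1) -> count=1 queue=[] holders={T2}
Final holders: {T2} -> 1 thread(s)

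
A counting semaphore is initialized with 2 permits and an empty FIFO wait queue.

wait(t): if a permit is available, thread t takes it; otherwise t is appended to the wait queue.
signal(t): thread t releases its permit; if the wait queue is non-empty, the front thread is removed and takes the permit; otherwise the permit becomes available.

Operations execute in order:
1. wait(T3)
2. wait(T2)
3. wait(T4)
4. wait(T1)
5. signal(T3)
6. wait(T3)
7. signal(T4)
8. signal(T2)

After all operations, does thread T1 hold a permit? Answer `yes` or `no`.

Step 1: wait(T3) -> count=1 queue=[] holders={T3}
Step 2: wait(T2) -> count=0 queue=[] holders={T2,T3}
Step 3: wait(T4) -> count=0 queue=[T4] holders={T2,T3}
Step 4: wait(T1) -> count=0 queue=[T4,T1] holders={T2,T3}
Step 5: signal(T3) -> count=0 queue=[T1] holders={T2,T4}
Step 6: wait(T3) -> count=0 queue=[T1,T3] holders={T2,T4}
Step 7: signal(T4) -> count=0 queue=[T3] holders={T1,T2}
Step 8: signal(T2) -> count=0 queue=[] holders={T1,T3}
Final holders: {T1,T3} -> T1 in holders

Answer: yes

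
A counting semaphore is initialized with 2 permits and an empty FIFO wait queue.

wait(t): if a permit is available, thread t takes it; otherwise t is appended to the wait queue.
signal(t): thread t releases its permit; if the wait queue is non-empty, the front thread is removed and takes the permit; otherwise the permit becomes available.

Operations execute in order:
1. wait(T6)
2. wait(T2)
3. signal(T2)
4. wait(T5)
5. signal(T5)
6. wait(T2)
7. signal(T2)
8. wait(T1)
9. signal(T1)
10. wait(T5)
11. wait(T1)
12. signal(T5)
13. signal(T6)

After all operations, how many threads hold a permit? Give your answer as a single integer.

Step 1: wait(T6) -> count=1 queue=[] holders={T6}
Step 2: wait(T2) -> count=0 queue=[] holders={T2,T6}
Step 3: signal(T2) -> count=1 queue=[] holders={T6}
Step 4: wait(T5) -> count=0 queue=[] holders={T5,T6}
Step 5: signal(T5) -> count=1 queue=[] holders={T6}
Step 6: wait(T2) -> count=0 queue=[] holders={T2,T6}
Step 7: signal(T2) -> count=1 queue=[] holders={T6}
Step 8: wait(T1) -> count=0 queue=[] holders={T1,T6}
Step 9: signal(T1) -> count=1 queue=[] holders={T6}
Step 10: wait(T5) -> count=0 queue=[] holders={T5,T6}
Step 11: wait(T1) -> count=0 queue=[T1] holders={T5,T6}
Step 12: signal(T5) -> count=0 queue=[] holders={T1,T6}
Step 13: signal(T6) -> count=1 queue=[] holders={T1}
Final holders: {T1} -> 1 thread(s)

Answer: 1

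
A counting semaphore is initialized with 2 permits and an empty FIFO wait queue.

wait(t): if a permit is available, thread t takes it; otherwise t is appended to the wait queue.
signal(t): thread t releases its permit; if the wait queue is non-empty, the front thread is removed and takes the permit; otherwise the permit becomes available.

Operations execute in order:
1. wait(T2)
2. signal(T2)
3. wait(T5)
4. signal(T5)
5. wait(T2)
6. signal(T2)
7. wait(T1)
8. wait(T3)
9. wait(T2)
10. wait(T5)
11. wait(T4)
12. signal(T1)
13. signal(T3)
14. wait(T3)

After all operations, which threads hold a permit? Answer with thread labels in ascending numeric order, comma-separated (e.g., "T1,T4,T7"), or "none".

Step 1: wait(T2) -> count=1 queue=[] holders={T2}
Step 2: signal(T2) -> count=2 queue=[] holders={none}
Step 3: wait(T5) -> count=1 queue=[] holders={T5}
Step 4: signal(T5) -> count=2 queue=[] holders={none}
Step 5: wait(T2) -> count=1 queue=[] holders={T2}
Step 6: signal(T2) -> count=2 queue=[] holders={none}
Step 7: wait(T1) -> count=1 queue=[] holders={T1}
Step 8: wait(T3) -> count=0 queue=[] holders={T1,T3}
Step 9: wait(T2) -> count=0 queue=[T2] holders={T1,T3}
Step 10: wait(T5) -> count=0 queue=[T2,T5] holders={T1,T3}
Step 11: wait(T4) -> count=0 queue=[T2,T5,T4] holders={T1,T3}
Step 12: signal(T1) -> count=0 queue=[T5,T4] holders={T2,T3}
Step 13: signal(T3) -> count=0 queue=[T4] holders={T2,T5}
Step 14: wait(T3) -> count=0 queue=[T4,T3] holders={T2,T5}
Final holders: T2,T5

Answer: T2,T5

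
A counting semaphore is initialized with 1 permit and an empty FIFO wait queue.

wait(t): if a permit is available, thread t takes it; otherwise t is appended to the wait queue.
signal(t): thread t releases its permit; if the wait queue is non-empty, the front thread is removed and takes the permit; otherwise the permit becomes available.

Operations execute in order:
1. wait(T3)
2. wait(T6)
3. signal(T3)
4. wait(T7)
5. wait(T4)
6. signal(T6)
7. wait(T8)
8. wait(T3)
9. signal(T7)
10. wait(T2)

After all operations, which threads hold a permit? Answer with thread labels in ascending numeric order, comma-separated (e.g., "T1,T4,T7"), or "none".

Step 1: wait(T3) -> count=0 queue=[] holders={T3}
Step 2: wait(T6) -> count=0 queue=[T6] holders={T3}
Step 3: signal(T3) -> count=0 queue=[] holders={T6}
Step 4: wait(T7) -> count=0 queue=[T7] holders={T6}
Step 5: wait(T4) -> count=0 queue=[T7,T4] holders={T6}
Step 6: signal(T6) -> count=0 queue=[T4] holders={T7}
Step 7: wait(T8) -> count=0 queue=[T4,T8] holders={T7}
Step 8: wait(T3) -> count=0 queue=[T4,T8,T3] holders={T7}
Step 9: signal(T7) -> count=0 queue=[T8,T3] holders={T4}
Step 10: wait(T2) -> count=0 queue=[T8,T3,T2] holders={T4}
Final holders: T4

Answer: T4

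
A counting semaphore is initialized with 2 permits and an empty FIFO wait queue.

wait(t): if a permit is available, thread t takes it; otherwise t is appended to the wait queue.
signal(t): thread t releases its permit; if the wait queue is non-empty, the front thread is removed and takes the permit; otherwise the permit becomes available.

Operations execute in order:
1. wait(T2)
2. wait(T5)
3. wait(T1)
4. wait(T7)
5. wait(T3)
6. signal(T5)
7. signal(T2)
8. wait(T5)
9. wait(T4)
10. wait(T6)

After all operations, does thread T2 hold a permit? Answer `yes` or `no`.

Answer: no

Derivation:
Step 1: wait(T2) -> count=1 queue=[] holders={T2}
Step 2: wait(T5) -> count=0 queue=[] holders={T2,T5}
Step 3: wait(T1) -> count=0 queue=[T1] holders={T2,T5}
Step 4: wait(T7) -> count=0 queue=[T1,T7] holders={T2,T5}
Step 5: wait(T3) -> count=0 queue=[T1,T7,T3] holders={T2,T5}
Step 6: signal(T5) -> count=0 queue=[T7,T3] holders={T1,T2}
Step 7: signal(T2) -> count=0 queue=[T3] holders={T1,T7}
Step 8: wait(T5) -> count=0 queue=[T3,T5] holders={T1,T7}
Step 9: wait(T4) -> count=0 queue=[T3,T5,T4] holders={T1,T7}
Step 10: wait(T6) -> count=0 queue=[T3,T5,T4,T6] holders={T1,T7}
Final holders: {T1,T7} -> T2 not in holders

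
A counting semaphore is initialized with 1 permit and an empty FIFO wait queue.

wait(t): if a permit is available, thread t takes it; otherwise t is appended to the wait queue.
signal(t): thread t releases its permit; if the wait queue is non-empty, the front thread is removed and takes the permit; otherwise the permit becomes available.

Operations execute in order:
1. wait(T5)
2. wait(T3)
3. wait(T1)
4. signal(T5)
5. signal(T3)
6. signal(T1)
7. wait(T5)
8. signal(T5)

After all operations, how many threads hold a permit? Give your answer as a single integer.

Answer: 0

Derivation:
Step 1: wait(T5) -> count=0 queue=[] holders={T5}
Step 2: wait(T3) -> count=0 queue=[T3] holders={T5}
Step 3: wait(T1) -> count=0 queue=[T3,T1] holders={T5}
Step 4: signal(T5) -> count=0 queue=[T1] holders={T3}
Step 5: signal(T3) -> count=0 queue=[] holders={T1}
Step 6: signal(T1) -> count=1 queue=[] holders={none}
Step 7: wait(T5) -> count=0 queue=[] holders={T5}
Step 8: signal(T5) -> count=1 queue=[] holders={none}
Final holders: {none} -> 0 thread(s)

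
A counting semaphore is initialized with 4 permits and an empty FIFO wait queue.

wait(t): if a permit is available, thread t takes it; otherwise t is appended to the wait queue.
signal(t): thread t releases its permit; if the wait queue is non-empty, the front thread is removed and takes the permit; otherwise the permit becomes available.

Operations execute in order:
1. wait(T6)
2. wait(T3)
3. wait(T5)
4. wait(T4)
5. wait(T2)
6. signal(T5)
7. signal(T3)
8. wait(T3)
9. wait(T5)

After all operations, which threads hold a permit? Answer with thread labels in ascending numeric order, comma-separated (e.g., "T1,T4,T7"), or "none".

Answer: T2,T3,T4,T6

Derivation:
Step 1: wait(T6) -> count=3 queue=[] holders={T6}
Step 2: wait(T3) -> count=2 queue=[] holders={T3,T6}
Step 3: wait(T5) -> count=1 queue=[] holders={T3,T5,T6}
Step 4: wait(T4) -> count=0 queue=[] holders={T3,T4,T5,T6}
Step 5: wait(T2) -> count=0 queue=[T2] holders={T3,T4,T5,T6}
Step 6: signal(T5) -> count=0 queue=[] holders={T2,T3,T4,T6}
Step 7: signal(T3) -> count=1 queue=[] holders={T2,T4,T6}
Step 8: wait(T3) -> count=0 queue=[] holders={T2,T3,T4,T6}
Step 9: wait(T5) -> count=0 queue=[T5] holders={T2,T3,T4,T6}
Final holders: T2,T3,T4,T6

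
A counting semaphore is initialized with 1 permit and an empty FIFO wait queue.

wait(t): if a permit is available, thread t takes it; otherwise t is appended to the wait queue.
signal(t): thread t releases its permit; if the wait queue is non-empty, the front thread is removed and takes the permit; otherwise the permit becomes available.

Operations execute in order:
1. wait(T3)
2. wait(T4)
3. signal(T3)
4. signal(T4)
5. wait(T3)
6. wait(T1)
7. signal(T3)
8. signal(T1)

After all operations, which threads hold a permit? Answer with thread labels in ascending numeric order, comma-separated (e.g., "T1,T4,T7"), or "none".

Answer: none

Derivation:
Step 1: wait(T3) -> count=0 queue=[] holders={T3}
Step 2: wait(T4) -> count=0 queue=[T4] holders={T3}
Step 3: signal(T3) -> count=0 queue=[] holders={T4}
Step 4: signal(T4) -> count=1 queue=[] holders={none}
Step 5: wait(T3) -> count=0 queue=[] holders={T3}
Step 6: wait(T1) -> count=0 queue=[T1] holders={T3}
Step 7: signal(T3) -> count=0 queue=[] holders={T1}
Step 8: signal(T1) -> count=1 queue=[] holders={none}
Final holders: none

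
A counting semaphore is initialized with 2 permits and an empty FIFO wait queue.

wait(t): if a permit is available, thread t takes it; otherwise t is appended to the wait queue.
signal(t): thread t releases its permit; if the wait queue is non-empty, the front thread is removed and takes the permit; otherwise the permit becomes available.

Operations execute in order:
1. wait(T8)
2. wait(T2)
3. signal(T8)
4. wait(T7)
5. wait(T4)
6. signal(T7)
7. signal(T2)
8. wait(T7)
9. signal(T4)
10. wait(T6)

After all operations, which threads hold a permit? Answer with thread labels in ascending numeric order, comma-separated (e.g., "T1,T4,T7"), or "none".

Answer: T6,T7

Derivation:
Step 1: wait(T8) -> count=1 queue=[] holders={T8}
Step 2: wait(T2) -> count=0 queue=[] holders={T2,T8}
Step 3: signal(T8) -> count=1 queue=[] holders={T2}
Step 4: wait(T7) -> count=0 queue=[] holders={T2,T7}
Step 5: wait(T4) -> count=0 queue=[T4] holders={T2,T7}
Step 6: signal(T7) -> count=0 queue=[] holders={T2,T4}
Step 7: signal(T2) -> count=1 queue=[] holders={T4}
Step 8: wait(T7) -> count=0 queue=[] holders={T4,T7}
Step 9: signal(T4) -> count=1 queue=[] holders={T7}
Step 10: wait(T6) -> count=0 queue=[] holders={T6,T7}
Final holders: T6,T7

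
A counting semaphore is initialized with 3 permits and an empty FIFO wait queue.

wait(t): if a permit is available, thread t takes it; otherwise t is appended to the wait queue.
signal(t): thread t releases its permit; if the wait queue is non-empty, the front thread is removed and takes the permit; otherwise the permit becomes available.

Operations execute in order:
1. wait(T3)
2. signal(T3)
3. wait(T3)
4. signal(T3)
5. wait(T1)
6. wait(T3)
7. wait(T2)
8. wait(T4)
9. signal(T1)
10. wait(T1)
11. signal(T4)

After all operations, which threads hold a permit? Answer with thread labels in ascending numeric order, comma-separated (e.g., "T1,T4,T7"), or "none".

Answer: T1,T2,T3

Derivation:
Step 1: wait(T3) -> count=2 queue=[] holders={T3}
Step 2: signal(T3) -> count=3 queue=[] holders={none}
Step 3: wait(T3) -> count=2 queue=[] holders={T3}
Step 4: signal(T3) -> count=3 queue=[] holders={none}
Step 5: wait(T1) -> count=2 queue=[] holders={T1}
Step 6: wait(T3) -> count=1 queue=[] holders={T1,T3}
Step 7: wait(T2) -> count=0 queue=[] holders={T1,T2,T3}
Step 8: wait(T4) -> count=0 queue=[T4] holders={T1,T2,T3}
Step 9: signal(T1) -> count=0 queue=[] holders={T2,T3,T4}
Step 10: wait(T1) -> count=0 queue=[T1] holders={T2,T3,T4}
Step 11: signal(T4) -> count=0 queue=[] holders={T1,T2,T3}
Final holders: T1,T2,T3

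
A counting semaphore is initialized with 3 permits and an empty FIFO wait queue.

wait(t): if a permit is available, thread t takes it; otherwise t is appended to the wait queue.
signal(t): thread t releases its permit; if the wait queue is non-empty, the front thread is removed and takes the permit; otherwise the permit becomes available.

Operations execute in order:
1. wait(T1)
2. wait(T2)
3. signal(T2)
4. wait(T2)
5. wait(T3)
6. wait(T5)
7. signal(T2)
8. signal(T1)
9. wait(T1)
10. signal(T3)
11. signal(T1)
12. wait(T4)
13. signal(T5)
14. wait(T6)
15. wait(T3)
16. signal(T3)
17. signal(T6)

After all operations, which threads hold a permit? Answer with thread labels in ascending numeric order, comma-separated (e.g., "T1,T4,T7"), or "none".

Answer: T4

Derivation:
Step 1: wait(T1) -> count=2 queue=[] holders={T1}
Step 2: wait(T2) -> count=1 queue=[] holders={T1,T2}
Step 3: signal(T2) -> count=2 queue=[] holders={T1}
Step 4: wait(T2) -> count=1 queue=[] holders={T1,T2}
Step 5: wait(T3) -> count=0 queue=[] holders={T1,T2,T3}
Step 6: wait(T5) -> count=0 queue=[T5] holders={T1,T2,T3}
Step 7: signal(T2) -> count=0 queue=[] holders={T1,T3,T5}
Step 8: signal(T1) -> count=1 queue=[] holders={T3,T5}
Step 9: wait(T1) -> count=0 queue=[] holders={T1,T3,T5}
Step 10: signal(T3) -> count=1 queue=[] holders={T1,T5}
Step 11: signal(T1) -> count=2 queue=[] holders={T5}
Step 12: wait(T4) -> count=1 queue=[] holders={T4,T5}
Step 13: signal(T5) -> count=2 queue=[] holders={T4}
Step 14: wait(T6) -> count=1 queue=[] holders={T4,T6}
Step 15: wait(T3) -> count=0 queue=[] holders={T3,T4,T6}
Step 16: signal(T3) -> count=1 queue=[] holders={T4,T6}
Step 17: signal(T6) -> count=2 queue=[] holders={T4}
Final holders: T4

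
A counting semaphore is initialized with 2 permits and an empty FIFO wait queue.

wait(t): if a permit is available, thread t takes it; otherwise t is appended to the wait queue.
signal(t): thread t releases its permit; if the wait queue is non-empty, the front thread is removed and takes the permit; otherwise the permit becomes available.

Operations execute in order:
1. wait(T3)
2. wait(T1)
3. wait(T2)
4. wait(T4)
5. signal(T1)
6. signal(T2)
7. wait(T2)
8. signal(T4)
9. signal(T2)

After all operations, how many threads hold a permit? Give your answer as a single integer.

Step 1: wait(T3) -> count=1 queue=[] holders={T3}
Step 2: wait(T1) -> count=0 queue=[] holders={T1,T3}
Step 3: wait(T2) -> count=0 queue=[T2] holders={T1,T3}
Step 4: wait(T4) -> count=0 queue=[T2,T4] holders={T1,T3}
Step 5: signal(T1) -> count=0 queue=[T4] holders={T2,T3}
Step 6: signal(T2) -> count=0 queue=[] holders={T3,T4}
Step 7: wait(T2) -> count=0 queue=[T2] holders={T3,T4}
Step 8: signal(T4) -> count=0 queue=[] holders={T2,T3}
Step 9: signal(T2) -> count=1 queue=[] holders={T3}
Final holders: {T3} -> 1 thread(s)

Answer: 1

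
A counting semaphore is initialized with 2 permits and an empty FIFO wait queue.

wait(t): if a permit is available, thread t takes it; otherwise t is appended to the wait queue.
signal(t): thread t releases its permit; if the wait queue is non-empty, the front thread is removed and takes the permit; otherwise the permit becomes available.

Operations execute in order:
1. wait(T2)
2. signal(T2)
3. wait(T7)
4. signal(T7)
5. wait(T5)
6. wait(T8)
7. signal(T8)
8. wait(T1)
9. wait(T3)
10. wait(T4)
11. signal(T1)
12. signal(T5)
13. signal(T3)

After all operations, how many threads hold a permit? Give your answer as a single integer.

Answer: 1

Derivation:
Step 1: wait(T2) -> count=1 queue=[] holders={T2}
Step 2: signal(T2) -> count=2 queue=[] holders={none}
Step 3: wait(T7) -> count=1 queue=[] holders={T7}
Step 4: signal(T7) -> count=2 queue=[] holders={none}
Step 5: wait(T5) -> count=1 queue=[] holders={T5}
Step 6: wait(T8) -> count=0 queue=[] holders={T5,T8}
Step 7: signal(T8) -> count=1 queue=[] holders={T5}
Step 8: wait(T1) -> count=0 queue=[] holders={T1,T5}
Step 9: wait(T3) -> count=0 queue=[T3] holders={T1,T5}
Step 10: wait(T4) -> count=0 queue=[T3,T4] holders={T1,T5}
Step 11: signal(T1) -> count=0 queue=[T4] holders={T3,T5}
Step 12: signal(T5) -> count=0 queue=[] holders={T3,T4}
Step 13: signal(T3) -> count=1 queue=[] holders={T4}
Final holders: {T4} -> 1 thread(s)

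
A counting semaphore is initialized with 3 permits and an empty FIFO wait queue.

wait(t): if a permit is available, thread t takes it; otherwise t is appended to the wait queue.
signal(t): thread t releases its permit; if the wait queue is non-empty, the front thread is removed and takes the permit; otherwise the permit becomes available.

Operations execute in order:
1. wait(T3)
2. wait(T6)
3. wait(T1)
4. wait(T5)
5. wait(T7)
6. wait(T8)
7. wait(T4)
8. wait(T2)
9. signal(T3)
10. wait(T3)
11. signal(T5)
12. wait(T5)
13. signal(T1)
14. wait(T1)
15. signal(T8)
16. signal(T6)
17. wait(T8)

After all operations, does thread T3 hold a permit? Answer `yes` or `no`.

Answer: no

Derivation:
Step 1: wait(T3) -> count=2 queue=[] holders={T3}
Step 2: wait(T6) -> count=1 queue=[] holders={T3,T6}
Step 3: wait(T1) -> count=0 queue=[] holders={T1,T3,T6}
Step 4: wait(T5) -> count=0 queue=[T5] holders={T1,T3,T6}
Step 5: wait(T7) -> count=0 queue=[T5,T7] holders={T1,T3,T6}
Step 6: wait(T8) -> count=0 queue=[T5,T7,T8] holders={T1,T3,T6}
Step 7: wait(T4) -> count=0 queue=[T5,T7,T8,T4] holders={T1,T3,T6}
Step 8: wait(T2) -> count=0 queue=[T5,T7,T8,T4,T2] holders={T1,T3,T6}
Step 9: signal(T3) -> count=0 queue=[T7,T8,T4,T2] holders={T1,T5,T6}
Step 10: wait(T3) -> count=0 queue=[T7,T8,T4,T2,T3] holders={T1,T5,T6}
Step 11: signal(T5) -> count=0 queue=[T8,T4,T2,T3] holders={T1,T6,T7}
Step 12: wait(T5) -> count=0 queue=[T8,T4,T2,T3,T5] holders={T1,T6,T7}
Step 13: signal(T1) -> count=0 queue=[T4,T2,T3,T5] holders={T6,T7,T8}
Step 14: wait(T1) -> count=0 queue=[T4,T2,T3,T5,T1] holders={T6,T7,T8}
Step 15: signal(T8) -> count=0 queue=[T2,T3,T5,T1] holders={T4,T6,T7}
Step 16: signal(T6) -> count=0 queue=[T3,T5,T1] holders={T2,T4,T7}
Step 17: wait(T8) -> count=0 queue=[T3,T5,T1,T8] holders={T2,T4,T7}
Final holders: {T2,T4,T7} -> T3 not in holders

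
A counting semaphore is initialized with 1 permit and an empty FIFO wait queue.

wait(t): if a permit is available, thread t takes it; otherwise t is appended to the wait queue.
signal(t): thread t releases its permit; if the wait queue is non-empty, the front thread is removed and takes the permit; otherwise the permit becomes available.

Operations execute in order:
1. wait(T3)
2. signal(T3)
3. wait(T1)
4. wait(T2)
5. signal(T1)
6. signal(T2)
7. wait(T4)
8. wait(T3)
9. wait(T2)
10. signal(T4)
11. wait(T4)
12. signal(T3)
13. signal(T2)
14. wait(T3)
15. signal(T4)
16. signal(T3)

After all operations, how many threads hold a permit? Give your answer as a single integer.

Answer: 0

Derivation:
Step 1: wait(T3) -> count=0 queue=[] holders={T3}
Step 2: signal(T3) -> count=1 queue=[] holders={none}
Step 3: wait(T1) -> count=0 queue=[] holders={T1}
Step 4: wait(T2) -> count=0 queue=[T2] holders={T1}
Step 5: signal(T1) -> count=0 queue=[] holders={T2}
Step 6: signal(T2) -> count=1 queue=[] holders={none}
Step 7: wait(T4) -> count=0 queue=[] holders={T4}
Step 8: wait(T3) -> count=0 queue=[T3] holders={T4}
Step 9: wait(T2) -> count=0 queue=[T3,T2] holders={T4}
Step 10: signal(T4) -> count=0 queue=[T2] holders={T3}
Step 11: wait(T4) -> count=0 queue=[T2,T4] holders={T3}
Step 12: signal(T3) -> count=0 queue=[T4] holders={T2}
Step 13: signal(T2) -> count=0 queue=[] holders={T4}
Step 14: wait(T3) -> count=0 queue=[T3] holders={T4}
Step 15: signal(T4) -> count=0 queue=[] holders={T3}
Step 16: signal(T3) -> count=1 queue=[] holders={none}
Final holders: {none} -> 0 thread(s)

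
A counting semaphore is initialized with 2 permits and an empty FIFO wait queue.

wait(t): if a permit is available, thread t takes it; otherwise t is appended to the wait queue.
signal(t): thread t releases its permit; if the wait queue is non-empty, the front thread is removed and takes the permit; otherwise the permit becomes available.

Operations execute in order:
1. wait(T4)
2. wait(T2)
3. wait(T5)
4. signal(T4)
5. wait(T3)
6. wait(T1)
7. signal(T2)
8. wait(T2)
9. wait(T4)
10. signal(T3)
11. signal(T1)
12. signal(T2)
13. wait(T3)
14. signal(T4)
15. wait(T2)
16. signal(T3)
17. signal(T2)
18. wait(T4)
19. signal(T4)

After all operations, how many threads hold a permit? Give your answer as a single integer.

Answer: 1

Derivation:
Step 1: wait(T4) -> count=1 queue=[] holders={T4}
Step 2: wait(T2) -> count=0 queue=[] holders={T2,T4}
Step 3: wait(T5) -> count=0 queue=[T5] holders={T2,T4}
Step 4: signal(T4) -> count=0 queue=[] holders={T2,T5}
Step 5: wait(T3) -> count=0 queue=[T3] holders={T2,T5}
Step 6: wait(T1) -> count=0 queue=[T3,T1] holders={T2,T5}
Step 7: signal(T2) -> count=0 queue=[T1] holders={T3,T5}
Step 8: wait(T2) -> count=0 queue=[T1,T2] holders={T3,T5}
Step 9: wait(T4) -> count=0 queue=[T1,T2,T4] holders={T3,T5}
Step 10: signal(T3) -> count=0 queue=[T2,T4] holders={T1,T5}
Step 11: signal(T1) -> count=0 queue=[T4] holders={T2,T5}
Step 12: signal(T2) -> count=0 queue=[] holders={T4,T5}
Step 13: wait(T3) -> count=0 queue=[T3] holders={T4,T5}
Step 14: signal(T4) -> count=0 queue=[] holders={T3,T5}
Step 15: wait(T2) -> count=0 queue=[T2] holders={T3,T5}
Step 16: signal(T3) -> count=0 queue=[] holders={T2,T5}
Step 17: signal(T2) -> count=1 queue=[] holders={T5}
Step 18: wait(T4) -> count=0 queue=[] holders={T4,T5}
Step 19: signal(T4) -> count=1 queue=[] holders={T5}
Final holders: {T5} -> 1 thread(s)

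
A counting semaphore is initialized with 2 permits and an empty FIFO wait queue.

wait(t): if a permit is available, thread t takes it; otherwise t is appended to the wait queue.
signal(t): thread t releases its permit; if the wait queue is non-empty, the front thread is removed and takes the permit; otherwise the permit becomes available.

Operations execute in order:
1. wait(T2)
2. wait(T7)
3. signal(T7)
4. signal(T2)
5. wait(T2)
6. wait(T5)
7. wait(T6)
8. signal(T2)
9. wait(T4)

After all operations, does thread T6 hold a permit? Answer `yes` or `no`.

Step 1: wait(T2) -> count=1 queue=[] holders={T2}
Step 2: wait(T7) -> count=0 queue=[] holders={T2,T7}
Step 3: signal(T7) -> count=1 queue=[] holders={T2}
Step 4: signal(T2) -> count=2 queue=[] holders={none}
Step 5: wait(T2) -> count=1 queue=[] holders={T2}
Step 6: wait(T5) -> count=0 queue=[] holders={T2,T5}
Step 7: wait(T6) -> count=0 queue=[T6] holders={T2,T5}
Step 8: signal(T2) -> count=0 queue=[] holders={T5,T6}
Step 9: wait(T4) -> count=0 queue=[T4] holders={T5,T6}
Final holders: {T5,T6} -> T6 in holders

Answer: yes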